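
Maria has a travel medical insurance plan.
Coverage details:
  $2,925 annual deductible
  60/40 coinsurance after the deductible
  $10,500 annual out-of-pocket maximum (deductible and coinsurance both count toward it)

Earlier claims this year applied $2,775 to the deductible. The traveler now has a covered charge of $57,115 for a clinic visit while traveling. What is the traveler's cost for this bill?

$2,775 of the $2,925 deductible is already met, leaving $150.
After the $150 deductible portion, $57,115 − $150 = $56,965 is subject to coinsurance.
Coinsurance: $56,965 × 40% = $22,786.
That puts the traveler's cost at $150 + $22,786 = $22,936 before any cap.
Adding $22,936 to the $2,775 already spent would give $25,711, which exceeds the $10,500 cap; the traveler pays just $10,500 − $2,775 = $7,725.

$7,725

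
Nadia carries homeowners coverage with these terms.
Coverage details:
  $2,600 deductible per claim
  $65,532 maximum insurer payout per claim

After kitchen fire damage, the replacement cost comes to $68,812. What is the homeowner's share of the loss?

After the deductible, $68,812 − $2,600 = $66,212 remains.
The $65,532 per-incident cap binds; insurer pays $65,532.
Homeowner's share is the uncovered remainder: $68,812 − $65,532 = $3,280.

$3,280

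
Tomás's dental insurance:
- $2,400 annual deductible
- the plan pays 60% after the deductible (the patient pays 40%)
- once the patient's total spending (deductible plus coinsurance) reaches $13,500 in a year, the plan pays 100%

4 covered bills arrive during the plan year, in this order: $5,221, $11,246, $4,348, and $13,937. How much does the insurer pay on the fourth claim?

#1 ($5,221): deductible takes $2,400, $2,821 remains; coinsurance $2,821 × 40% = $1,128.40. Patient pays $3,528.40; OOP now $3,528.40. Plan pays $5,221 − $3,528.40 = $1,692.60.
#2 ($11,246): deductible already satisfied, so patient's share is 40% × $11,246 = $4,498.40. Patient owes $4,498.40 (running OOP $8,026.80). Insurer: $11,246 − $4,498.40 = $6,747.60.
#3 ($4,348): deductible already satisfied, so patient's share is 40% × $4,348 = $1,739.20. Patient pays $1,739.20; OOP now $9,766. Plan pays $4,348 − $1,739.20 = $2,608.80.
#4 ($13,937): deductible already satisfied, so patient's share is 40% × $13,937 = $5,574.80. That would push OOP to $15,340.80, over the $13,500 cap, so patient pays $13,500 − $9,766 = $3,734. Plan pays $13,937 − $3,734 = $10,203.

$10,203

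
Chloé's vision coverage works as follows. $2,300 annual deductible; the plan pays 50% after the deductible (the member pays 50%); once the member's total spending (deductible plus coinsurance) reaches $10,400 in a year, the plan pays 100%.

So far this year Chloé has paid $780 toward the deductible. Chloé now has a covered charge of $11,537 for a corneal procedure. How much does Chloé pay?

Remaining deductible: $2,300 − $780 = $1,520.
The remaining $10,017 (= $11,537 − $1,520) moves to coinsurance.
Member's 50% share of $10,017 is $5,008.50.
So the member owes $1,520 + $5,008.50 = $6,528.50 before any cap.
Total out-of-pocket so far would be $780 + $6,528.50 = $7,308.50, below the $10,400 cap — no reduction.

$6,528.50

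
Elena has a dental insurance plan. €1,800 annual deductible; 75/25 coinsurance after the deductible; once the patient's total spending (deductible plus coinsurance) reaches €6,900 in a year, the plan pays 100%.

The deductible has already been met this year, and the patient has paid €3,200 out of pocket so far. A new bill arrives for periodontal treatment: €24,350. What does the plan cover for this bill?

The deductible is already satisfied, so the full bill goes to coinsurance.
Coinsurance: €24,350 × 25% = €6,087.50.
Adding €6,087.50 to the €3,200 already spent would give €9,287.50, which exceeds the €6,900 cap; the patient pays just €6,900 − €3,200 = €3,700.
Insurer pays the balance: €24,350 − €3,700 = €20,650.

€20,650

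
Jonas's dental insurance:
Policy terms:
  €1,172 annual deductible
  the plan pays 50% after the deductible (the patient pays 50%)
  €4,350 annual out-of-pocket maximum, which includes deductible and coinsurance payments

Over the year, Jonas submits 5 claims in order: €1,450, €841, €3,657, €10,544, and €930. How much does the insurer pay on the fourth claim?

€9,754

Claim 1 — €1,450: €1,172 to deductible, leaving €278; 50% of €278 = €139. Patient pays €1,311; OOP now €1,311. Plan pays €1,450 − €1,311 = €139.
Claim 2 — €841: deductible already satisfied, so patient's share is 50% × €841 = €420.50. Patient owes €420.50 (running OOP €1,731.50). Insurer: €841 − €420.50 = €420.50.
Claim 3 — €3,657: deductible already satisfied, so patient's share is 50% × €3,657 = €1,828.50. Cost to patient: €1,828.50. OOP to date €3,560. Insurer: €3,657 − €1,828.50 = €1,828.50.
Claim 4 — €10,544: deductible already satisfied, so patient's share is 50% × €10,544 = €5,272. OOP would hit €8,832 > €4,350, so the cap limits the patient to €4,350 − €3,560 = €790. Plan pays €10,544 − €790 = €9,754.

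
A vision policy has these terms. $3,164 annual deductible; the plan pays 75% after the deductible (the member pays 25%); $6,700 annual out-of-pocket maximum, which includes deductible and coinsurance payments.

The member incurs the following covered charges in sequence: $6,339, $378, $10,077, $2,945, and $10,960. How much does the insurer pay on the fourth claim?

Bill 1, $6,339: $3,164 finishes the deductible; $3,175 goes to coinsurance; 25% of $3,175 = $793.75. Member pays $3,957.75; OOP now $3,957.75. Plan pays $6,339 − $3,957.75 = $2,381.25.
Bill 2, $378: deductible already satisfied, so member's share is 25% × $378 = $94.50. Member pays $94.50; OOP now $4,052.25. Insurer: $378 − $94.50 = $283.50.
Bill 3, $10,077: deductible already satisfied, so member's share is 25% × $10,077 = $2,519.25. Member pays $2,519.25; OOP now $6,571.50. Plan pays $10,077 − $2,519.25 = $7,557.75.
Bill 4, $2,945: deductible already satisfied, so member's share is 25% × $2,945 = $736.25. That would push OOP to $7,307.75, over the $6,700 cap, so member pays $6,700 − $6,571.50 = $128.50. Insurer: $2,945 − $128.50 = $2,816.50.

$2,816.50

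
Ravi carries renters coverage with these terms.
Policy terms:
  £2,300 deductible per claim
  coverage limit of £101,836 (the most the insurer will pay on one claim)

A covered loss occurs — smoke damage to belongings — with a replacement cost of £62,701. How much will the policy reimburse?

Subtract the deductible: £62,701 − £2,300 = £60,401.
£60,401 ≤ £101,836, so the limit doesn't bind; insurer pays £60,401.

£60,401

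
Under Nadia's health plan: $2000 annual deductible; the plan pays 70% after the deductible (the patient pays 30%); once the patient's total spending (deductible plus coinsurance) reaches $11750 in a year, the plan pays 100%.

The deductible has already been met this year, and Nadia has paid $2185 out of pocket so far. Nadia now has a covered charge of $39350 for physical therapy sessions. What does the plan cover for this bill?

$29785

With the deductible met, the entire $39350 is subject to coinsurance.
Coinsurance: $39350 × 30% = $11805.
Adding $11805 to the $2185 already spent would give $13990, which exceeds the $11750 cap; the patient pays just $11750 − $2185 = $9565.
Insurer pays the balance: $39350 − $9565 = $29785.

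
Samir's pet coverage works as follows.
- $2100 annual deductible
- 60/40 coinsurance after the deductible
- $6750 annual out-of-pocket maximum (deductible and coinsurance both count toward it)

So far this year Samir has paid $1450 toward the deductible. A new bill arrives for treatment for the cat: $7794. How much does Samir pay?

$1450 of the $2100 deductible is already met, leaving $650.
That leaves $7794 − $650 = $7144 for coinsurance.
40% of $7144 = $2857.60 falls to the owner.
So the owner owes $650 + $2857.60 = $3507.60 before any cap.
Cumulative spending $1450 + $3507.60 = $4957.60 stays under the $6750 maximum.

$3507.60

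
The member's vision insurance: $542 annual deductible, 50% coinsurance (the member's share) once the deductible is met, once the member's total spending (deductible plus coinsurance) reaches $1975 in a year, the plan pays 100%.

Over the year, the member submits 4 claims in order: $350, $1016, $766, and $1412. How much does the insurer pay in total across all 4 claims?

#1 ($350): all of it applies to the deductible. Cost to member: $350. OOP to date $350. Insurer: $350 − $350 = $0.
#2 ($1016): $192 to deductible, leaving $824; member's 50% is $412. Member pays $604; OOP now $954. Insurer: $1016 − $604 = $412.
#3 ($766): deductible met; 50% of $766 = $383. Cost to member: $383. OOP to date $1337. Plan pays $766 − $383 = $383.
#4 ($1412): 50% coinsurance on $1412 = $706. That would push OOP to $2043, over the $1975 cap, so member pays $1975 − $1337 = $638. Insurer: $1412 − $638 = $774.
Insurer total: $0 + $412 + $383 + $774 = $1569.

$1569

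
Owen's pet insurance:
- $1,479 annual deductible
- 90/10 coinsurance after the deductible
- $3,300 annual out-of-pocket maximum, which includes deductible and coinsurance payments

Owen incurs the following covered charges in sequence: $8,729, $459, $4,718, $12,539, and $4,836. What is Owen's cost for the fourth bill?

$578.30

Bill 1, $8,729: $1,479 to deductible, leaving $7,250; coinsurance $7,250 × 10% = $725. Owner owes $2,204 (running OOP $2,204).
Bill 2, $459: deductible met; 10% of $459 = $45.90. Owner owes $45.90 (running OOP $2,249.90).
Bill 3, $4,718: deductible met; 10% of $4,718 = $471.80. Owner pays $471.80; OOP now $2,721.70.
Bill 4, $12,539: deductible met; 10% of $12,539 = $1,253.90. Adding that to $2,721.70 gives $3,975.60, past the $3,300 cap; owner pays only $3,300 − $2,721.70 = $578.30.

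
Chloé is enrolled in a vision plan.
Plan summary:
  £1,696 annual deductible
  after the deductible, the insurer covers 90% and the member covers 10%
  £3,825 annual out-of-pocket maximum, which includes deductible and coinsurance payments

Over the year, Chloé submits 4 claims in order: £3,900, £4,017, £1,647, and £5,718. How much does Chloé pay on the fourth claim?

£571.80

Claim 1 — £3,900: £1,696 to deductible, leaving £2,204; coinsurance £2,204 × 10% = £220.40. Cost to member: £1,916.40. OOP to date £1,916.40.
Claim 2 — £4,017: deductible already satisfied, so member's share is 10% × £4,017 = £401.70. Member pays £401.70; OOP now £2,318.10.
Claim 3 — £1,647: 10% coinsurance on £1,647 = £164.70. Member owes £164.70 (running OOP £2,482.80).
Claim 4 — £5,718: 10% coinsurance on £5,718 = £571.80. Member pays £571.80; OOP now £3,054.60.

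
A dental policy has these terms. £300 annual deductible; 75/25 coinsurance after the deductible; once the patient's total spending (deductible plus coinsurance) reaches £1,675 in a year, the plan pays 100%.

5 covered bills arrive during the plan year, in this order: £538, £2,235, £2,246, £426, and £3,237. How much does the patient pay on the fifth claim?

£88.75

Claim 1 (£538): £300 to deductible, leaving £238; patient's 25% is £59.50. Cost to patient: £359.50. OOP to date £359.50.
Claim 2 (£2,235): deductible already satisfied, so patient's share is 25% × £2,235 = £558.75. Patient pays £558.75; OOP now £918.25.
Claim 3 (£2,246): deductible met; 25% of £2,246 = £561.50. Cost to patient: £561.50. OOP to date £1,479.75.
Claim 4 (£426): 25% coinsurance on £426 = £106.50. Patient owes £106.50 (running OOP £1,586.25).
Claim 5 (£3,237): deductible met; 25% of £3,237 = £809.25. Adding that to £1,586.25 gives £2,395.50, past the £1,675 cap; patient pays only £1,675 − £1,586.25 = £88.75.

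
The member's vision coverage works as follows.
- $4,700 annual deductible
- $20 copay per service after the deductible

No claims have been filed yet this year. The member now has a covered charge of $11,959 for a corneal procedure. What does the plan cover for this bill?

$7,239

Nothing has been paid toward the $4,700 deductible, so the first $4,700 of this charge is applied there.
The remaining $7,259 (= $11,959 − $4,700) moves to the copay.
Copay on this service: $20.
So the member owes $4,700 + $20 = $4,720.
Insurer pays the balance: $11,959 − $4,720 = $7,239.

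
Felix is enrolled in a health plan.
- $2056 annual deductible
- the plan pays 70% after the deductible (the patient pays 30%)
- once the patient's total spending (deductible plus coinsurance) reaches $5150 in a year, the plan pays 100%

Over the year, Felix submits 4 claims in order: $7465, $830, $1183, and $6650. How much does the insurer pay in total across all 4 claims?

$10978

Claim 1 ($7465): $2056 finishes the deductible; $5409 goes to coinsurance; patient's 30% is $1622.70. Cost to patient: $3678.70. OOP to date $3678.70. Plan pays $7465 − $3678.70 = $3786.30.
Claim 2 ($830): 30% coinsurance on $830 = $249. Patient owes $249 (running OOP $3927.70). Plan pays $830 − $249 = $581.
Claim 3 ($1183): deductible met; 30% of $1183 = $354.90. Cost to patient: $354.90. OOP to date $4282.60. Plan pays $1183 − $354.90 = $828.10.
Claim 4 ($6650): 30% coinsurance on $6650 = $1995. OOP would hit $6277.60 > $5150, so the cap limits the patient to $5150 − $4282.60 = $867.40. Plan pays $6650 − $867.40 = $5782.60.
Insurer total: $3786.30 + $581 + $828.10 + $5782.60 = $10978.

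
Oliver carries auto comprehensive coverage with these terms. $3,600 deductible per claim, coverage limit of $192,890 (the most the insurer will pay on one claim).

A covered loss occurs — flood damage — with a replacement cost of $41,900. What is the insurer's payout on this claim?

Subtract the deductible: $41,900 − $3,600 = $38,300.
$38,300 ≤ $192,890, so the limit doesn't bind; insurer pays $38,300.

$38,300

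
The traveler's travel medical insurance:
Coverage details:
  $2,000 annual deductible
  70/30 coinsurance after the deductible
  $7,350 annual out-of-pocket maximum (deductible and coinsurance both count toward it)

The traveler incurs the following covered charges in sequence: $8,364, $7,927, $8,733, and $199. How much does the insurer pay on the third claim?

Bill 1, $8,364: $2,000 to deductible, leaving $6,364; traveler's 30% is $1,909.20. Cost to traveler: $3,909.20. OOP to date $3,909.20. Plan pays $8,364 − $3,909.20 = $4,454.80.
Bill 2, $7,927: deductible met; 30% of $7,927 = $2,378.10. Traveler owes $2,378.10 (running OOP $6,287.30). Insurer: $7,927 − $2,378.10 = $5,548.90.
Bill 3, $8,733: 30% coinsurance on $8,733 = $2,619.90. That would push OOP to $8,907.20, over the $7,350 cap, so traveler pays $7,350 − $6,287.30 = $1,062.70. Plan pays $8,733 − $1,062.70 = $7,670.30.

$7,670.30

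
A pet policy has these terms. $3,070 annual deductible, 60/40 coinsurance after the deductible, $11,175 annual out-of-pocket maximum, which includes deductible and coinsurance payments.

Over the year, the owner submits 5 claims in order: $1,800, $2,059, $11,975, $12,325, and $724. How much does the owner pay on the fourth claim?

$2,999.40

Claim 1 ($1,800): entire amount goes to the deductible. Owner owes $1,800 (running OOP $1,800).
Claim 2 ($2,059): $1,270 to deductible, leaving $789; coinsurance $789 × 40% = $315.60. Owner pays $1,585.60; OOP now $3,385.60.
Claim 3 ($11,975): 40% coinsurance on $11,975 = $4,790. Owner owes $4,790 (running OOP $8,175.60).
Claim 4 ($12,325): deductible already satisfied, so owner's share is 40% × $12,325 = $4,930. That would push OOP to $13,105.60, over the $11,175 cap, so owner pays $11,175 − $8,175.60 = $2,999.40.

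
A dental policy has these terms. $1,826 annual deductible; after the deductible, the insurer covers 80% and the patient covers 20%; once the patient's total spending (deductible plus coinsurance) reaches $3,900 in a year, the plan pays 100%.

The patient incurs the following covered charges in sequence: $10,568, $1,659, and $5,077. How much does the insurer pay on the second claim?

Claim 1 ($10,568): deductible takes $1,826, $8,742 remains; coinsurance $8,742 × 20% = $1,748.40. Patient pays $3,574.40; OOP now $3,574.40. Plan pays $10,568 − $3,574.40 = $6,993.60.
Claim 2 ($1,659): deductible met; 20% of $1,659 = $331.80. That would push OOP to $3,906.20, over the $3,900 cap, so patient pays $3,900 − $3,574.40 = $325.60. Plan pays $1,659 − $325.60 = $1,333.40.

$1,333.40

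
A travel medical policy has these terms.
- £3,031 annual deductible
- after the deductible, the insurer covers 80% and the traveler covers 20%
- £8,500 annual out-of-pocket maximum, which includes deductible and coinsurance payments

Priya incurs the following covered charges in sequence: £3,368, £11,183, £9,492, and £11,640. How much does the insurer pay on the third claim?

#1 (£3,368): deductible takes £3,031, £337 remains; traveler's 20% is £67.40. Traveler owes £3,098.40 (running OOP £3,098.40). Insurer: £3,368 − £3,098.40 = £269.60.
#2 (£11,183): deductible met; 20% of £11,183 = £2,236.60. Cost to traveler: £2,236.60. OOP to date £5,335. Insurer: £11,183 − £2,236.60 = £8,946.40.
#3 (£9,492): deductible already satisfied, so traveler's share is 20% × £9,492 = £1,898.40. Traveler pays £1,898.40; OOP now £7,233.40. Plan pays £9,492 − £1,898.40 = £7,593.60.

£7,593.60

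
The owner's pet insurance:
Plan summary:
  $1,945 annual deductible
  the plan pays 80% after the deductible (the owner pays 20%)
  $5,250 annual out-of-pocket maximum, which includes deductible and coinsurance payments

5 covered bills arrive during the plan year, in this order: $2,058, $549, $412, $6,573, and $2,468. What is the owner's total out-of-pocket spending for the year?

$3,968

Bill 1, $2,058: $1,945 finishes the deductible; $113 goes to coinsurance; coinsurance $113 × 20% = $22.60. Owner pays $1,967.60; OOP now $1,967.60.
Bill 2, $549: deductible met; 20% of $549 = $109.80. Cost to owner: $109.80. OOP to date $2,077.40.
Bill 3, $412: 20% coinsurance on $412 = $82.40. Owner owes $82.40 (running OOP $2,159.80).
Bill 4, $6,573: deductible already satisfied, so owner's share is 20% × $6,573 = $1,314.60. Cost to owner: $1,314.60. OOP to date $3,474.40.
Bill 5, $2,468: deductible already satisfied, so owner's share is 20% × $2,468 = $493.60. Owner pays $493.60; OOP now $3,968.
Summing the owner's payments: $1,967.60 + $109.80 + $82.40 + $1,314.60 + $493.60 = $3,968.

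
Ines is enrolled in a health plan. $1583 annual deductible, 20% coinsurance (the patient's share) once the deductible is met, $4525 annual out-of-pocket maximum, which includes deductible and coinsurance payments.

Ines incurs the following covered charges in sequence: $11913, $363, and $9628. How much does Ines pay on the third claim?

#1 ($11913): deductible takes $1583, $10330 remains; coinsurance $10330 × 20% = $2066. Patient pays $3649; OOP now $3649.
#2 ($363): deductible already satisfied, so patient's share is 20% × $363 = $72.60. Patient pays $72.60; OOP now $3721.60.
#3 ($9628): deductible already satisfied, so patient's share is 20% × $9628 = $1925.60. That would push OOP to $5647.20, over the $4525 cap, so patient pays $4525 − $3721.60 = $803.40.

$803.40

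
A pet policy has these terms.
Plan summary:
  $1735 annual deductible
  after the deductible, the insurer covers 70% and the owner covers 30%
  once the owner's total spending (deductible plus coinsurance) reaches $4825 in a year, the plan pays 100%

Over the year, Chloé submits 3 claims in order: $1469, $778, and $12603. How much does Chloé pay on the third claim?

Claim 1 — $1469: fully absorbed by the deductible. Cost to owner: $1469. OOP to date $1469.
Claim 2 — $778: $266 finishes the deductible; $512 goes to coinsurance; owner's 30% is $153.60. Owner pays $419.60; OOP now $1888.60.
Claim 3 — $12603: deductible met; 30% of $12603 = $3780.90. OOP would hit $5669.50 > $4825, so the cap limits the owner to $4825 − $1888.60 = $2936.40.

$2936.40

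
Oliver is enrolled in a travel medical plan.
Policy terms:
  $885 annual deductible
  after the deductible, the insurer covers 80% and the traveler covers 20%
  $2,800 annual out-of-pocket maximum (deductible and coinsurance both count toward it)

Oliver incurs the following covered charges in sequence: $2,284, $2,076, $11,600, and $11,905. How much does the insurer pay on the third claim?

Claim 1 — $2,284: $885 finishes the deductible; $1,399 goes to coinsurance; 20% of $1,399 = $279.80. Cost to traveler: $1,164.80. OOP to date $1,164.80. Insurer: $2,284 − $1,164.80 = $1,119.20.
Claim 2 — $2,076: deductible met; 20% of $2,076 = $415.20. Traveler owes $415.20 (running OOP $1,580). Plan pays $2,076 − $415.20 = $1,660.80.
Claim 3 — $11,600: deductible already satisfied, so traveler's share is 20% × $11,600 = $2,320. That would push OOP to $3,900, over the $2,800 cap, so traveler pays $2,800 − $1,580 = $1,220. Plan pays $11,600 − $1,220 = $10,380.

$10,380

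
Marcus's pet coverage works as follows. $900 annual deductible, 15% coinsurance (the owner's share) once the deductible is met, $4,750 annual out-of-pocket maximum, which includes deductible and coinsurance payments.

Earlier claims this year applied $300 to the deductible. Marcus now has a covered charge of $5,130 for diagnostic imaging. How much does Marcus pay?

$1,279.50

$300 of the $900 deductible is already met, leaving $600.
After the $600 deductible portion, $5,130 − $600 = $4,530 is subject to coinsurance.
Coinsurance: $4,530 × 15% = $679.50.
That puts the owner's cost at $600 + $679.50 = $1,279.50 before any cap.
Cumulative spending $300 + $1,279.50 = $1,579.50 stays under the $4,750 maximum.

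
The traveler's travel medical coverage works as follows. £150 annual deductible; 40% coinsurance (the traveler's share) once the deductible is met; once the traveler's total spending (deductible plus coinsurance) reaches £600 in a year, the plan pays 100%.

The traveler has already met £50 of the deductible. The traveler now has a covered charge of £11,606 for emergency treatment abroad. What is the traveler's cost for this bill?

Remaining deductible: £150 − £50 = £100.
After the £100 deductible portion, £11,606 − £100 = £11,506 is subject to coinsurance.
40% of £11,506 = £4,602.40 falls to the traveler.
Traveler responsibility before any cap: £100 + £4,602.40 = £4,702.40.
Year-to-date out-of-pocket would reach £50 + £4,702.40 = £4,752.40, above the £600 maximum, so the traveler pays only £600 − £50 = £550.

£550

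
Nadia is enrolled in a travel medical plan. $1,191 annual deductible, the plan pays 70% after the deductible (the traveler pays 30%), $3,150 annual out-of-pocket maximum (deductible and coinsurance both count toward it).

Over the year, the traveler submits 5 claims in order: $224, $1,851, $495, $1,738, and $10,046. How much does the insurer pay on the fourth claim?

Claim 1 ($224): fully absorbed by the deductible. Traveler pays $224; OOP now $224. Plan pays $224 − $224 = $0.
Claim 2 ($1,851): $967 to deductible, leaving $884; traveler's 30% is $265.20. Traveler owes $1,232.20 (running OOP $1,456.20). Insurer: $1,851 − $1,232.20 = $618.80.
Claim 3 ($495): deductible met; 30% of $495 = $148.50. Traveler pays $148.50; OOP now $1,604.70. Plan pays $495 − $148.50 = $346.50.
Claim 4 ($1,738): 30% coinsurance on $1,738 = $521.40. Traveler pays $521.40; OOP now $2,126.10. Plan pays $1,738 − $521.40 = $1,216.60.

$1,216.60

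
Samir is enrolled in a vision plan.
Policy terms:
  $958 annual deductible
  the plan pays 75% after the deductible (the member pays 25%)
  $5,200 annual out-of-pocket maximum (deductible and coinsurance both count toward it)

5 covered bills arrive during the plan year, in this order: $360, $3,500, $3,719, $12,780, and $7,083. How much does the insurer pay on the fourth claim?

Claim 1 ($360): fully absorbed by the deductible. Member owes $360 (running OOP $360). Plan pays $360 − $360 = $0.
Claim 2 ($3,500): $598 to deductible, leaving $2,902; 25% of $2,902 = $725.50. Member owes $1,323.50 (running OOP $1,683.50). Plan pays $3,500 − $1,323.50 = $2,176.50.
Claim 3 ($3,719): 25% coinsurance on $3,719 = $929.75. Cost to member: $929.75. OOP to date $2,613.25. Insurer: $3,719 − $929.75 = $2,789.25.
Claim 4 ($12,780): 25% coinsurance on $12,780 = $3,195. OOP would hit $5,808.25 > $5,200, so the cap limits the member to $5,200 − $2,613.25 = $2,586.75. Plan pays $12,780 − $2,586.75 = $10,193.25.

$10,193.25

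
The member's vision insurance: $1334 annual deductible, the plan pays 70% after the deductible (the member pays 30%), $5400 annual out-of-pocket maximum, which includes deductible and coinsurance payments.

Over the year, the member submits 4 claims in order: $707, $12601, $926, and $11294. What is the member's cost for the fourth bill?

$196

Claim 1 — $707: all of it applies to the deductible. Member pays $707; OOP now $707.
Claim 2 — $12601: $627 finishes the deductible; $11974 goes to coinsurance; 30% of $11974 = $3592.20. Member pays $4219.20; OOP now $4926.20.
Claim 3 — $926: deductible already satisfied, so member's share is 30% × $926 = $277.80. Member pays $277.80; OOP now $5204.
Claim 4 — $11294: deductible met; 30% of $11294 = $3388.20. Adding that to $5204 gives $8592.20, past the $5400 cap; member pays only $5400 − $5204 = $196.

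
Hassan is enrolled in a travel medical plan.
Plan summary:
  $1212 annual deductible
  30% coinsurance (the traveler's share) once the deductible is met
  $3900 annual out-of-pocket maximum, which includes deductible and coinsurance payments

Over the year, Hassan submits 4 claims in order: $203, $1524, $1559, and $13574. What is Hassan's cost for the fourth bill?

Claim 1 — $203: entire amount goes to the deductible. Cost to traveler: $203. OOP to date $203.
Claim 2 — $1524: $1009 finishes the deductible; $515 goes to coinsurance; traveler's 30% is $154.50. Traveler pays $1163.50; OOP now $1366.50.
Claim 3 — $1559: deductible already satisfied, so traveler's share is 30% × $1559 = $467.70. Traveler owes $467.70 (running OOP $1834.20).
Claim 4 — $13574: 30% coinsurance on $13574 = $4072.20. Adding that to $1834.20 gives $5906.40, past the $3900 cap; traveler pays only $3900 − $1834.20 = $2065.80.

$2065.80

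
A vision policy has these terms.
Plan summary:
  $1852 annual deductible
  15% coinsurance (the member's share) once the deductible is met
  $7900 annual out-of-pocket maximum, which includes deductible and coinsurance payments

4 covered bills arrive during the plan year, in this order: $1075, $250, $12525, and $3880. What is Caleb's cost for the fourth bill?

$582

#1 ($1075): entire amount goes to the deductible. Member pays $1075; OOP now $1075.
#2 ($250): entire amount goes to the deductible. Member pays $250; OOP now $1325.
#3 ($12525): $527 finishes the deductible; $11998 goes to coinsurance; member's 15% is $1799.70. Member owes $2326.70 (running OOP $3651.70).
#4 ($3880): deductible already satisfied, so member's share is 15% × $3880 = $582. Member pays $582; OOP now $4233.70.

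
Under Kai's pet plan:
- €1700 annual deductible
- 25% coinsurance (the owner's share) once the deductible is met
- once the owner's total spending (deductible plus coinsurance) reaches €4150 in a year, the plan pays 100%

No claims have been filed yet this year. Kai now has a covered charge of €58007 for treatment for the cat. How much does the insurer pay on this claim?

€53857

The full €1700 deductible is still open; €1700 of this bill applies to it.
That leaves €58007 − €1700 = €56307 for coinsurance.
Coinsurance: €56307 × 25% = €14076.75.
Owner responsibility before any cap: €1700 + €14076.75 = €15776.75.
That would bring total out-of-pocket to €15776.75, past the €4150 cap. The owner is capped at €4150 − €0 = €4150 on this claim.
The insurer covers the remainder: €58007 − €4150 = €53857.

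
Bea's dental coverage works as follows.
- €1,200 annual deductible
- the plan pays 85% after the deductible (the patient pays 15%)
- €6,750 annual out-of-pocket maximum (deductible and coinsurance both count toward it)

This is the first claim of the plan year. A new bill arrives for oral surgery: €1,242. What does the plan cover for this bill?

€35.70

The full €1,200 deductible is still open; €1,200 of this bill applies to it.
That leaves €1,242 − €1,200 = €42 for coinsurance.
15% of €42 = €6.30 falls to the patient.
That puts the patient's cost at €1,200 + €6.30 = €1,206.30 before any cap.
Year-to-date out-of-pocket becomes €0 + €1,206.30 = €1,206.30, still under the €6,750 maximum, so no cap applies.
Insurer pays the balance: €1,242 − €1,206.30 = €35.70.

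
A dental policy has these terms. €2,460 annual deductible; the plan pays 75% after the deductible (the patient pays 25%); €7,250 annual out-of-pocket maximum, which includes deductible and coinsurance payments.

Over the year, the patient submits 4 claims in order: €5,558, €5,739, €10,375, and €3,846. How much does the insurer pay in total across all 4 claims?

€18,268

Claim 1 (€5,558): €2,460 finishes the deductible; €3,098 goes to coinsurance; coinsurance €3,098 × 25% = €774.50. Patient owes €3,234.50 (running OOP €3,234.50). Insurer: €5,558 − €3,234.50 = €2,323.50.
Claim 2 (€5,739): deductible already satisfied, so patient's share is 25% × €5,739 = €1,434.75. Cost to patient: €1,434.75. OOP to date €4,669.25. Insurer: €5,739 − €1,434.75 = €4,304.25.
Claim 3 (€10,375): deductible met; 25% of €10,375 = €2,593.75. OOP would hit €7,263 > €7,250, so the cap limits the patient to €7,250 − €4,669.25 = €2,580.75. Insurer: €10,375 − €2,580.75 = €7,794.25.
Claim 4 (€3,846): deductible met; 25% of €3,846 = €961.50. That would push OOP to €8,211.50, over the €7,250 cap, so patient pays €7,250 − €7,250 = €0. Insurer: €3,846 − €0 = €3,846.
Insurer total = bills − patient's total = €25,518 − €7,250 = €18,268.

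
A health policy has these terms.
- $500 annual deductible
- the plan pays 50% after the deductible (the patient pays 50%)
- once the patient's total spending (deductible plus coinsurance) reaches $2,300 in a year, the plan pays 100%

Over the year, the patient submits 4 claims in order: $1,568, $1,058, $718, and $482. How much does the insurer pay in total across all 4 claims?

Claim 1 — $1,568: $500 finishes the deductible; $1,068 goes to coinsurance; 50% of $1,068 = $534. Patient pays $1,034; OOP now $1,034. Insurer: $1,568 − $1,034 = $534.
Claim 2 — $1,058: deductible already satisfied, so patient's share is 50% × $1,058 = $529. Cost to patient: $529. OOP to date $1,563. Plan pays $1,058 − $529 = $529.
Claim 3 — $718: deductible already satisfied, so patient's share is 50% × $718 = $359. Patient owes $359 (running OOP $1,922). Plan pays $718 − $359 = $359.
Claim 4 — $482: 50% coinsurance on $482 = $241. Patient pays $241; OOP now $2,163. Plan pays $482 − $241 = $241.
Insurer total: $534 + $529 + $359 + $241 = $1,663.

$1,663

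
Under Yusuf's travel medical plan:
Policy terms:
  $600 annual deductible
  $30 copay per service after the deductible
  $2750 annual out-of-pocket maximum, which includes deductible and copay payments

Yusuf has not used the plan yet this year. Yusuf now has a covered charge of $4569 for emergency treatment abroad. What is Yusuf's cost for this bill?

$630

The full $600 deductible is still open; $600 of this bill applies to it.
That leaves $4569 − $600 = $3969 for the copay.
Copay on this service: $30.
So the traveler owes $600 + $30 = $630 before any cap.
Cumulative spending $0 + $630 = $630 stays under the $2750 maximum.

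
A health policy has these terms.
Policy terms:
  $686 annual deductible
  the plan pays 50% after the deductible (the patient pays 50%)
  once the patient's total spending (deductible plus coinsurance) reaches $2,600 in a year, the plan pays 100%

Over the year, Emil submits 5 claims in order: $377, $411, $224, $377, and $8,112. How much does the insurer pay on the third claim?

$112

Claim 1 ($377): all of it applies to the deductible. Patient owes $377 (running OOP $377). Plan pays $377 − $377 = $0.
Claim 2 ($411): $309 to deductible, leaving $102; coinsurance $102 × 50% = $51. Cost to patient: $360. OOP to date $737. Plan pays $411 − $360 = $51.
Claim 3 ($224): deductible met; 50% of $224 = $112. Cost to patient: $112. OOP to date $849. Insurer: $224 − $112 = $112.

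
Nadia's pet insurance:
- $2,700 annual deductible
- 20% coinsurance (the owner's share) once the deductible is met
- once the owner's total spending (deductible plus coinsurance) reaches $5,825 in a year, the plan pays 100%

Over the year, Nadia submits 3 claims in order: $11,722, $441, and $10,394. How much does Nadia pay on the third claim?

Claim 1 ($11,722): deductible takes $2,700, $9,022 remains; owner's 20% is $1,804.40. Owner owes $4,504.40 (running OOP $4,504.40).
Claim 2 ($441): deductible met; 20% of $441 = $88.20. Owner owes $88.20 (running OOP $4,592.60).
Claim 3 ($10,394): deductible already satisfied, so owner's share is 20% × $10,394 = $2,078.80. OOP would hit $6,671.40 > $5,825, so the cap limits the owner to $5,825 − $4,592.60 = $1,232.40.

$1,232.40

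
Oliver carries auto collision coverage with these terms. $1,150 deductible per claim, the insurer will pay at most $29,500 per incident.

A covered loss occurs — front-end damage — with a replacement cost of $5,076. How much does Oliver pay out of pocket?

$1,150

Less the $1,150 deductible: $5,076 − $1,150 = $3,926.
$3,926 is within the $29,500 limit, so the insurer pays $3,926.
Driver's share is the uncovered remainder: $5,076 − $3,926 = $1,150.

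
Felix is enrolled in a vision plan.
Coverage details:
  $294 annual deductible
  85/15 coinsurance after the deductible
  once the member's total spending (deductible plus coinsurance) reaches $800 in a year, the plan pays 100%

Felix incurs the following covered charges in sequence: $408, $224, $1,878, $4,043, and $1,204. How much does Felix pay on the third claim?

$281.70

Claim 1 ($408): deductible takes $294, $114 remains; member's 15% is $17.10. Member owes $311.10 (running OOP $311.10).
Claim 2 ($224): 15% coinsurance on $224 = $33.60. Member pays $33.60; OOP now $344.70.
Claim 3 ($1,878): deductible met; 15% of $1,878 = $281.70. Member pays $281.70; OOP now $626.40.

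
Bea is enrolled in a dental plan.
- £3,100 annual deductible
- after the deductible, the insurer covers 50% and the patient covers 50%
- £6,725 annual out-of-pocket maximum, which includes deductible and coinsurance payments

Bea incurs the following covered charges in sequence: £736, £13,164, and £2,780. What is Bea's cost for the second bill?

Claim 1 — £736: fully absorbed by the deductible. Cost to patient: £736. OOP to date £736.
Claim 2 — £13,164: £2,364 to deductible, leaving £10,800; patient's 50% is £5,400. Deductible plus coinsurance: £2,364 + £5,400 = £7,764. That would push OOP to £8,500, over the £6,725 cap, so patient pays £6,725 − £736 = £5,989.

£5,989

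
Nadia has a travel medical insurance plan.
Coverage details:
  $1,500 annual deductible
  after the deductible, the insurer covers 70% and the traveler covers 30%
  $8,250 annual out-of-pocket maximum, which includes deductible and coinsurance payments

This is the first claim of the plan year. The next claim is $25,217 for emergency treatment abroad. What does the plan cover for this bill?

The full $1,500 deductible is still open; $1,500 of this bill applies to it.
The remaining $23,717 (= $25,217 − $1,500) moves to coinsurance.
Coinsurance: $23,717 × 30% = $7,115.10.
That puts the traveler's cost at $1,500 + $7,115.10 = $8,615.10 before any cap.
That would bring total out-of-pocket to $8,615.10, past the $8,250 cap. The traveler is capped at $8,250 − $0 = $8,250 on this claim.
The plan picks up $25,217 − $8,250 = $16,967.

$16,967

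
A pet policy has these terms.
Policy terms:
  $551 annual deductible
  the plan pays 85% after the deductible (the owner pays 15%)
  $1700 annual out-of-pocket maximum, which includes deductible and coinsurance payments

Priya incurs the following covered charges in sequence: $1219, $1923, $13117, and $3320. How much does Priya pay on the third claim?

$760.35

Claim 1 — $1219: deductible takes $551, $668 remains; owner's 15% is $100.20. Owner pays $651.20; OOP now $651.20.
Claim 2 — $1923: deductible already satisfied, so owner's share is 15% × $1923 = $288.45. Owner owes $288.45 (running OOP $939.65).
Claim 3 — $13117: 15% coinsurance on $13117 = $1967.55. Adding that to $939.65 gives $2907.20, past the $1700 cap; owner pays only $1700 − $939.65 = $760.35.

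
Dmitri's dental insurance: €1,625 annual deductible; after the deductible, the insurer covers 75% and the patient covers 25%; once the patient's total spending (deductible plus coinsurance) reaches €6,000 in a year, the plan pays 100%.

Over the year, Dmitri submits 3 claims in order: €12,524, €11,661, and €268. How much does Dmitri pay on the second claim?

Claim 1 (€12,524): €1,625 finishes the deductible; €10,899 goes to coinsurance; patient's 25% is €2,724.75. Patient pays €4,349.75; OOP now €4,349.75.
Claim 2 (€11,661): deductible met; 25% of €11,661 = €2,915.25. OOP would hit €7,265 > €6,000, so the cap limits the patient to €6,000 − €4,349.75 = €1,650.25.

€1,650.25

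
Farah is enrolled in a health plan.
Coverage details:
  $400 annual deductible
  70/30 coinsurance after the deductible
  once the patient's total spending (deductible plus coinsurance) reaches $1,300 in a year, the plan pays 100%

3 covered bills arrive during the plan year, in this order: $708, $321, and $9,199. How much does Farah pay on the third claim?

$711.30

Claim 1 ($708): $400 finishes the deductible; $308 goes to coinsurance; 30% of $308 = $92.40. Cost to patient: $492.40. OOP to date $492.40.
Claim 2 ($321): 30% coinsurance on $321 = $96.30. Patient owes $96.30 (running OOP $588.70).
Claim 3 ($9,199): deductible met; 30% of $9,199 = $2,759.70. That would push OOP to $3,348.40, over the $1,300 cap, so patient pays $1,300 − $588.70 = $711.30.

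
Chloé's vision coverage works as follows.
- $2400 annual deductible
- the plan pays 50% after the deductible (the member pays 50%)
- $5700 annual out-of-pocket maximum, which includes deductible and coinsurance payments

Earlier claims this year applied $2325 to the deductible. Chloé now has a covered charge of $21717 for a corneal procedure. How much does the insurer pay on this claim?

$18342

Remaining deductible: $2400 − $2325 = $75.
The remaining $21642 (= $21717 − $75) moves to coinsurance.
Coinsurance: $21642 × 50% = $10821.
That puts the member's cost at $75 + $10821 = $10896 before any cap.
That would bring total out-of-pocket to $13221, past the $5700 cap. The member is capped at $5700 − $2325 = $3375 on this claim.
Insurer pays the balance: $21717 − $3375 = $18342.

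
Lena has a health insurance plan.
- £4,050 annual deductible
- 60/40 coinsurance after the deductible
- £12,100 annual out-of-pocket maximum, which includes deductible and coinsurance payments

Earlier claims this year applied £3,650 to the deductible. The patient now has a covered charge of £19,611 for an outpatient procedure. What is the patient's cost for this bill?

£8,084.40

Remaining deductible: £4,050 − £3,650 = £400.
After the £400 deductible portion, £19,611 − £400 = £19,211 is subject to coinsurance.
40% of £19,211 = £7,684.40 falls to the patient.
So the patient owes £400 + £7,684.40 = £8,084.40 before any cap.
Total out-of-pocket so far would be £3,650 + £8,084.40 = £11,734.40, below the £12,100 cap — no reduction.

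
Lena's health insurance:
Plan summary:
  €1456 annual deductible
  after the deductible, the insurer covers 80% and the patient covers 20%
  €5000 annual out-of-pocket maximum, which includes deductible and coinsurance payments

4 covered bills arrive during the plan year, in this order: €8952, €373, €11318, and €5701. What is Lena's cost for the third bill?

Bill 1, €8952: deductible takes €1456, €7496 remains; coinsurance €7496 × 20% = €1499.20. Patient pays €2955.20; OOP now €2955.20.
Bill 2, €373: deductible met; 20% of €373 = €74.60. Cost to patient: €74.60. OOP to date €3029.80.
Bill 3, €11318: deductible already satisfied, so patient's share is 20% × €11318 = €2263.60. That would push OOP to €5293.40, over the €5000 cap, so patient pays €5000 − €3029.80 = €1970.20.

€1970.20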